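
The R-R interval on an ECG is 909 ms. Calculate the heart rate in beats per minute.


HR = 60 / RR_interval(s)
RR = 909 ms = 0.909 s
HR = 60 / 0.909 = 66.01 bpm


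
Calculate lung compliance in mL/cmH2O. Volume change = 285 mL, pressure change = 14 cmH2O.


C = dV / dP
C = 285 / 14
C = 20.36 mL/cmH2O


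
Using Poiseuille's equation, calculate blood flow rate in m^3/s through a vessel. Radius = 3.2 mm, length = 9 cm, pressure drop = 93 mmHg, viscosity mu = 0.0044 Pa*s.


Q = pi*r^4*dP / (8*mu*L)
r = 0.0032 m, L = 0.09 m
dP = 93 mmHg = 12398.946 Pa
Q = 0.001289 m^3/s


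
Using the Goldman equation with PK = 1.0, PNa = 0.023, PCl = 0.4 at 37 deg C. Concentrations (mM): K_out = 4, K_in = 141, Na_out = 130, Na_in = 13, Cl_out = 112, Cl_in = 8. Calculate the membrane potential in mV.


Vm = (RT/F)*ln((PK*Ko + PNa*Nao + PCl*Cli)/(PK*Ki + PNa*Nai + PCl*Clo))
Numer = 10.19, Denom = 186.099
Vm = -77.63 mV


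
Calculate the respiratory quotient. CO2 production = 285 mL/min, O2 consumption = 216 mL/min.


RQ = VCO2 / VO2
RQ = 285 / 216
RQ = 1.319


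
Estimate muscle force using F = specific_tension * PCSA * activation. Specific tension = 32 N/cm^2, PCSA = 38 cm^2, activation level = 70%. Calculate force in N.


F = sigma * PCSA * activation
F = 32 * 38 * 0.7
F = 851.2 N


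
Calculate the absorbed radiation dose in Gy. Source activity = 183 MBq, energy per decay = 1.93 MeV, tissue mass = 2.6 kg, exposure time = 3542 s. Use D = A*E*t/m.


A = 183 MBq = 1.8300e+08 Bq
E = 1.93 MeV = 3.09186e-13 J
D = A*E*t/m = 1.8300e+08*3.09186e-13*3542/2.6
D = 0.07708 Gy


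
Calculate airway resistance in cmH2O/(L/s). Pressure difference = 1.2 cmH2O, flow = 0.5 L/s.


R = dP / flow
R = 1.2 / 0.5
R = 2.4 cmH2O/(L/s)


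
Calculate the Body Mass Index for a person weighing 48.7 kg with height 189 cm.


BMI = weight / height^2
height = 189 cm = 1.89 m
BMI = 48.7 / 1.89^2
BMI = 13.63 kg/m^2


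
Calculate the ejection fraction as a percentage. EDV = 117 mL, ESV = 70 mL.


SV = EDV - ESV = 117 - 70 = 47 mL
EF = SV/EDV * 100 = 47/117 * 100
EF = 40.17%


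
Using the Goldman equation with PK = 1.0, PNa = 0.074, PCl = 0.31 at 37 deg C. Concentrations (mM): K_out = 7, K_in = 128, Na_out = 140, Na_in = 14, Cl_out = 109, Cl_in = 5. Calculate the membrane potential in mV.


Vm = (RT/F)*ln((PK*Ko + PNa*Nao + PCl*Cli)/(PK*Ki + PNa*Nai + PCl*Clo))
Numer = 18.91, Denom = 162.826
Vm = -57.54 mV


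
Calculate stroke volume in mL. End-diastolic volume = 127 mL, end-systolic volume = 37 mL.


SV = EDV - ESV
SV = 127 - 37
SV = 90 mL


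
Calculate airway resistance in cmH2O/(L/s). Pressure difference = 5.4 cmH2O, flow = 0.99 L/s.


R = dP / flow
R = 5.4 / 0.99
R = 5.455 cmH2O/(L/s)


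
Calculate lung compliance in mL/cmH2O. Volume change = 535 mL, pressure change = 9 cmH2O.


C = dV / dP
C = 535 / 9
C = 59.44 mL/cmH2O


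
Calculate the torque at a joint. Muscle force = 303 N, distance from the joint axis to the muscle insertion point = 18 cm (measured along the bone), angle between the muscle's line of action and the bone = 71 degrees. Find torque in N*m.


Torque = F * d * sin(theta)   (moment arm = d*sin(theta))
d = 18 cm = 0.18 m
Torque = 303 * 0.18 * sin(71)
Torque = 51.57 N*m


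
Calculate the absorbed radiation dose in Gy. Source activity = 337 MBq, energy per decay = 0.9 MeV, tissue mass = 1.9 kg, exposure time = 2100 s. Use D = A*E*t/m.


A = 337 MBq = 3.3700e+08 Bq
E = 0.9 MeV = 1.4418e-13 J
D = A*E*t/m = 3.3700e+08*1.4418e-13*2100/1.9
D = 0.0537 Gy


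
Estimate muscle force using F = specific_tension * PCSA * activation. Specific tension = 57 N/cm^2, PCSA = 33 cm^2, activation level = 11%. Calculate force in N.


F = sigma * PCSA * activation
F = 57 * 33 * 0.11
F = 206.9 N


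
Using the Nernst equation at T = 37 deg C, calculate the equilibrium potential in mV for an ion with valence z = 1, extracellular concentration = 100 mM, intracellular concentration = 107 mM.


E = (RT/(zF)) * ln(C_out/C_in)
T = 37 + 273.15 = 310.15 K
E = (8.314 * 310.15 / (1 * 96485)) * ln(100/107)
E = -1.808 mV


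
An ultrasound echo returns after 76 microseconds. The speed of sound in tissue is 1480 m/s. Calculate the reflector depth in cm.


depth = c * t / 2
t = 76 us = 7.6000e-05 s
depth = 1480 * 7.6000e-05 / 2
depth = 0.05624 m = 5.624 cm


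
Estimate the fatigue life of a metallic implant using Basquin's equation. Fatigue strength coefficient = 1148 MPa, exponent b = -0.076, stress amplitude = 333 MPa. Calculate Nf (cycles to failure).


sigma_a = sigma_f' * (2Nf)^b
2Nf = (sigma_a/sigma_f')^(1/b)
2Nf = (333/1148)^(1/-0.076)
2Nf = 11812384
Nf = 5.9062e+06


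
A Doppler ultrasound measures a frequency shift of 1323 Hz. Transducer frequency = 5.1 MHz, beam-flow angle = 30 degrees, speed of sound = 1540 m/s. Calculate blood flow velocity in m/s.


v = fd * c / (2 * f0 * cos(theta))
v = 1323 * 1540 / (2 * 5.1000e+06 * cos(30))
v = 0.2306 m/s


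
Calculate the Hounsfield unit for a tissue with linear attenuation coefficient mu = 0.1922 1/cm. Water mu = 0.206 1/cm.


HU = ((mu_tissue - mu_water) / mu_water) * 1000
HU = ((0.1922 - 0.206) / 0.206) * 1000
HU = -66.99


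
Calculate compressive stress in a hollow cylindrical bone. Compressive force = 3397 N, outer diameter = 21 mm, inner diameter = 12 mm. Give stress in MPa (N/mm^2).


A = pi*(r_o^2 - r_i^2)
r_o = 10.5 mm, r_i = 6 mm
A = 233.263 mm^2
sigma = F/A = 3397 / 233.263
sigma = 14.56 MPa


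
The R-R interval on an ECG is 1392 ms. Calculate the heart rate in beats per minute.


HR = 60 / RR_interval(s)
RR = 1392 ms = 1.392 s
HR = 60 / 1.392 = 43.1 bpm


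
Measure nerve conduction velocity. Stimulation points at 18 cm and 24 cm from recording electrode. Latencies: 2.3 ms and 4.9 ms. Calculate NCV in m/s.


Distance = (24 - 18) / 100 = 0.06 m
dt = (4.9 - 2.3) / 1000 = 0.0026 s
NCV = dist / dt = 23.08 m/s


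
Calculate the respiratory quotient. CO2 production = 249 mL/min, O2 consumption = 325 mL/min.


RQ = VCO2 / VO2
RQ = 249 / 325
RQ = 0.7662


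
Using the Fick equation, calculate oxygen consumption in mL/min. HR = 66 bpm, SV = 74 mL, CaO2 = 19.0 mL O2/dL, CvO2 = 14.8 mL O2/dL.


CO = HR*SV = 66*74/1000 = 4.884 L/min
a-v O2 diff = 19.0 - 14.8 = 4.2 mL/dL
VO2 = CO * (CaO2-CvO2) * 10 dL/L
VO2 = 4.884 * 4.2 * 10
VO2 = 205.1 mL/min


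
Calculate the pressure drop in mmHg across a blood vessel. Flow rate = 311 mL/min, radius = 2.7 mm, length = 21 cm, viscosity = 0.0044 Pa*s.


dP = 8*mu*L*Q / (pi*r^4)
Q = 311 mL/min = 5.18333e-06 m^3/s
dP = 229.491 Pa = 229.491 / 133.322 mmHg = 1.721 mmHg


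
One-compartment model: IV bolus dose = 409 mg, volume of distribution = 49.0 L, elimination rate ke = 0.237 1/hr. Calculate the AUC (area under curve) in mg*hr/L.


C0 = Dose/Vd = 409/49.0 = 8.34694 mg/L
AUC = C0/ke = 8.34694/0.237
AUC = 35.22 mg*hr/L


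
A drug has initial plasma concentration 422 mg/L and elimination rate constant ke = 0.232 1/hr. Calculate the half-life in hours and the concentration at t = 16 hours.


t_half = ln(2) / ke = 0.693147 / 0.232 = 2.988 hr
C(t) = C0 * exp(-ke*t) = 422 * exp(-0.232*16)
C(16) = 10.31 mg/L


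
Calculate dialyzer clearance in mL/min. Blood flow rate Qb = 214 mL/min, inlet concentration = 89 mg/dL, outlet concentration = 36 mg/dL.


K = Qb * (Cb_in - Cb_out) / Cb_in
K = 214 * (89 - 36) / 89
K = 127.4 mL/min


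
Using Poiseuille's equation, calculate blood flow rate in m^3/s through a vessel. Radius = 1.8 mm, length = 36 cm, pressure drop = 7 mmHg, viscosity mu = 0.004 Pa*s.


Q = pi*r^4*dP / (8*mu*L)
r = 0.0018 m, L = 0.36 m
dP = 7 mmHg = 933.254 Pa
Q = 2.6717e-06 m^3/s


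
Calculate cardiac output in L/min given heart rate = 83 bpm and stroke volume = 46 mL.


CO = HR * SV
CO = 83 * 46 / 1000
CO = 3.818 L/min


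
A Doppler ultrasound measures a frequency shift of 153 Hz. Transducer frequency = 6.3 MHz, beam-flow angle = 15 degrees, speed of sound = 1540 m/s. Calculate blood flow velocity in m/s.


v = fd * c / (2 * f0 * cos(theta))
v = 153 * 1540 / (2 * 6.3000e+06 * cos(15))
v = 0.01936 m/s


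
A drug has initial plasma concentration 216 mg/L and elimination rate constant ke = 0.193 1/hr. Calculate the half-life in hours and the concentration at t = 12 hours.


t_half = ln(2) / ke = 0.693147 / 0.193 = 3.591 hr
C(t) = C0 * exp(-ke*t) = 216 * exp(-0.193*12)
C(12) = 21.31 mg/L


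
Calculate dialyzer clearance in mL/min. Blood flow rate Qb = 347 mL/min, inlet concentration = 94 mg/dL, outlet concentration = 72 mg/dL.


K = Qb * (Cb_in - Cb_out) / Cb_in
K = 347 * (94 - 72) / 94
K = 81.21 mL/min


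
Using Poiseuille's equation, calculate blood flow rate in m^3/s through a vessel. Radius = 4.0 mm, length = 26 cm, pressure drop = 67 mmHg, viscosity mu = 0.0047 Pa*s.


Q = pi*r^4*dP / (8*mu*L)
r = 0.004 m, L = 0.26 m
dP = 67 mmHg = 8932.574 Pa
Q = 7.3486e-04 m^3/s


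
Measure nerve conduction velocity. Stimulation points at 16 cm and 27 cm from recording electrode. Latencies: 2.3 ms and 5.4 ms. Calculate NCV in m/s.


Distance = (27 - 16) / 100 = 0.11 m
dt = (5.4 - 2.3) / 1000 = 0.0031 s
NCV = dist / dt = 35.48 m/s


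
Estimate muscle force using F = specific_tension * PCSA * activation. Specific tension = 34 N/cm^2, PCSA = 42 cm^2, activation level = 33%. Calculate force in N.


F = sigma * PCSA * activation
F = 34 * 42 * 0.33
F = 471.2 N


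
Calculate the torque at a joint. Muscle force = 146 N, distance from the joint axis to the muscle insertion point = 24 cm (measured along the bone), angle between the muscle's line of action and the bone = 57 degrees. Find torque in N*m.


Torque = F * d * sin(theta)   (moment arm = d*sin(theta))
d = 24 cm = 0.24 m
Torque = 146 * 0.24 * sin(57)
Torque = 29.39 N*m


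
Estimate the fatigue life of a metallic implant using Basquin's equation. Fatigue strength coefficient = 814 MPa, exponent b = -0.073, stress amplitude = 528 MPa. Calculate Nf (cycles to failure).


sigma_a = sigma_f' * (2Nf)^b
2Nf = (sigma_a/sigma_f')^(1/b)
2Nf = (528/814)^(1/-0.073)
2Nf = 376.02099
Nf = 188


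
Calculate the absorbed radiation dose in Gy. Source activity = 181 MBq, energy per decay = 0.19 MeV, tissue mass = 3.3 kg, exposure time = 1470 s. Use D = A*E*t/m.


A = 181 MBq = 1.8100e+08 Bq
E = 0.19 MeV = 3.0438e-14 J
D = A*E*t/m = 1.8100e+08*3.0438e-14*1470/3.3
D = 0.002454 Gy


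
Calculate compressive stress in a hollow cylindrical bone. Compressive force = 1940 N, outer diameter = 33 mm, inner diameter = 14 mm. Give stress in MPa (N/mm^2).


A = pi*(r_o^2 - r_i^2)
r_o = 16.5 mm, r_i = 7 mm
A = 701.361 mm^2
sigma = F/A = 1940 / 701.361
sigma = 2.766 MPa


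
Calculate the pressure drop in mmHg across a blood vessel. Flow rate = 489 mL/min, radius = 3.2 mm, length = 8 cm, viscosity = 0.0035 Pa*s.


dP = 8*mu*L*Q / (pi*r^4)
Q = 489 mL/min = 8.15e-06 m^3/s
dP = 55.4186 Pa = 55.4186 / 133.322 mmHg = 0.4157 mmHg


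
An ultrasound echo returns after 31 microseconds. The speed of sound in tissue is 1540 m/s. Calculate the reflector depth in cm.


depth = c * t / 2
t = 31 us = 3.1000e-05 s
depth = 1540 * 3.1000e-05 / 2
depth = 0.02387 m = 2.387 cm


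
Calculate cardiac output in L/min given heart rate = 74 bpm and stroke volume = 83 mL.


CO = HR * SV
CO = 74 * 83 / 1000
CO = 6.142 L/min


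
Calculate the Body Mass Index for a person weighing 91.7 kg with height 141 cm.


BMI = weight / height^2
height = 141 cm = 1.41 m
BMI = 91.7 / 1.41^2
BMI = 46.12 kg/m^2


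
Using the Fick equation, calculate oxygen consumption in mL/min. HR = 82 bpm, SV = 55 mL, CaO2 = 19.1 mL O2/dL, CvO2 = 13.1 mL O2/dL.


CO = HR*SV = 82*55/1000 = 4.51 L/min
a-v O2 diff = 19.1 - 13.1 = 6 mL/dL
VO2 = CO * (CaO2-CvO2) * 10 dL/L
VO2 = 4.51 * 6 * 10
VO2 = 270.6 mL/min


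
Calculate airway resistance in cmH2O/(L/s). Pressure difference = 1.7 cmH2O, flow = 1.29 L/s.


R = dP / flow
R = 1.7 / 1.29
R = 1.318 cmH2O/(L/s)


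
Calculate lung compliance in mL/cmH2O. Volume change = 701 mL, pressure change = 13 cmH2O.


C = dV / dP
C = 701 / 13
C = 53.92 mL/cmH2O


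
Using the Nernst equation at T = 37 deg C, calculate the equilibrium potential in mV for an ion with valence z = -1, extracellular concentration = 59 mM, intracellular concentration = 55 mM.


E = (RT/(zF)) * ln(C_out/C_in)
T = 37 + 273.15 = 310.15 K
E = (8.314 * 310.15 / (-1 * 96485)) * ln(59/55)
E = -1.876 mV


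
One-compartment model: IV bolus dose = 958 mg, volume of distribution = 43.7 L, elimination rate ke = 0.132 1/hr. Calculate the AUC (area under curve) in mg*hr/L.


C0 = Dose/Vd = 958/43.7 = 21.9222 mg/L
AUC = C0/ke = 21.9222/0.132
AUC = 166.1 mg*hr/L


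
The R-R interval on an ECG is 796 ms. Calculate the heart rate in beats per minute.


HR = 60 / RR_interval(s)
RR = 796 ms = 0.796 s
HR = 60 / 0.796 = 75.38 bpm


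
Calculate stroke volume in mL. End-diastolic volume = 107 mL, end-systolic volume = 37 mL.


SV = EDV - ESV
SV = 107 - 37
SV = 70 mL


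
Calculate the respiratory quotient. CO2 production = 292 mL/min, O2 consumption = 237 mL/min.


RQ = VCO2 / VO2
RQ = 292 / 237
RQ = 1.232


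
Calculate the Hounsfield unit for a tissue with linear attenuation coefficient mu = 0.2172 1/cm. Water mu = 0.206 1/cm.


HU = ((mu_tissue - mu_water) / mu_water) * 1000
HU = ((0.2172 - 0.206) / 0.206) * 1000
HU = 54.37


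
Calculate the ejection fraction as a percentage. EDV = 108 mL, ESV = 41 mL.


SV = EDV - ESV = 108 - 41 = 67 mL
EF = SV/EDV * 100 = 67/108 * 100
EF = 62.04%


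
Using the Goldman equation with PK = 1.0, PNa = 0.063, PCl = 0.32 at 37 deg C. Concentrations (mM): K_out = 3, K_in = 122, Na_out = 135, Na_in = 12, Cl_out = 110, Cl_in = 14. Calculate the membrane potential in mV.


Vm = (RT/F)*ln((PK*Ko + PNa*Nao + PCl*Cli)/(PK*Ki + PNa*Nai + PCl*Clo))
Numer = 15.985, Denom = 157.956
Vm = -61.22 mV


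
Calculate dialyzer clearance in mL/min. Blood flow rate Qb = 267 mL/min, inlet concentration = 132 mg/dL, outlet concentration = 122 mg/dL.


K = Qb * (Cb_in - Cb_out) / Cb_in
K = 267 * (132 - 122) / 132
K = 20.23 mL/min


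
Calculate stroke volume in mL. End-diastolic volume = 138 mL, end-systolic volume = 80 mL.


SV = EDV - ESV
SV = 138 - 80
SV = 58 mL


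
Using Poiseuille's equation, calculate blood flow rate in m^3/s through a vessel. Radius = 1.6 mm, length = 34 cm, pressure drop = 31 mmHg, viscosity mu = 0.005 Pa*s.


Q = pi*r^4*dP / (8*mu*L)
r = 0.0016 m, L = 0.34 m
dP = 31 mmHg = 4132.982 Pa
Q = 6.2568e-06 m^3/s


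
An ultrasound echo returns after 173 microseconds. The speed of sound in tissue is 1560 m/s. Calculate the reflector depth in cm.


depth = c * t / 2
t = 173 us = 1.7300e-04 s
depth = 1560 * 1.7300e-04 / 2
depth = 0.13494 m = 13.494 cm


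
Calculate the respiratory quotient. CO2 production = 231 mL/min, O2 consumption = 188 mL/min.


RQ = VCO2 / VO2
RQ = 231 / 188
RQ = 1.229


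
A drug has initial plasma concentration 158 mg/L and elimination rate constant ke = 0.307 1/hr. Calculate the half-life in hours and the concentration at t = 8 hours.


t_half = ln(2) / ke = 0.693147 / 0.307 = 2.258 hr
C(t) = C0 * exp(-ke*t) = 158 * exp(-0.307*8)
C(8) = 13.55 mg/L


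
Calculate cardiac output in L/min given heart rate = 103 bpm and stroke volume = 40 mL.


CO = HR * SV
CO = 103 * 40 / 1000
CO = 4.12 L/min


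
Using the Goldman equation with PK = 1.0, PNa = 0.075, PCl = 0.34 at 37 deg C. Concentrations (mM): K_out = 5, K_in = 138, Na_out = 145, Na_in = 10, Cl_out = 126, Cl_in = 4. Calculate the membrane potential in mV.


Vm = (RT/F)*ln((PK*Ko + PNa*Nao + PCl*Cli)/(PK*Ki + PNa*Nai + PCl*Clo))
Numer = 17.235, Denom = 181.59
Vm = -62.93 mV


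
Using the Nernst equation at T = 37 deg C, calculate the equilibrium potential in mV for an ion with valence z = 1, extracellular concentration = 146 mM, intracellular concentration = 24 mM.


E = (RT/(zF)) * ln(C_out/C_in)
T = 37 + 273.15 = 310.15 K
E = (8.314 * 310.15 / (1 * 96485)) * ln(146/24)
E = 48.25 mV


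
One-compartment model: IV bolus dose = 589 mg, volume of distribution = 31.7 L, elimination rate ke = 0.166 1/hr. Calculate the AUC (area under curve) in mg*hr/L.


C0 = Dose/Vd = 589/31.7 = 18.5804 mg/L
AUC = C0/ke = 18.5804/0.166
AUC = 111.9 mg*hr/L


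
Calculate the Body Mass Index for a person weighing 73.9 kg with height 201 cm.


BMI = weight / height^2
height = 201 cm = 2.01 m
BMI = 73.9 / 2.01^2
BMI = 18.29 kg/m^2


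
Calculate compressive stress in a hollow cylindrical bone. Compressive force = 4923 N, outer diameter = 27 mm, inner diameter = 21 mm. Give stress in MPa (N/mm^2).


A = pi*(r_o^2 - r_i^2)
r_o = 13.5 mm, r_i = 10.5 mm
A = 226.195 mm^2
sigma = F/A = 4923 / 226.195
sigma = 21.76 MPa


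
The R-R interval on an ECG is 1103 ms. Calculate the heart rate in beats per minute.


HR = 60 / RR_interval(s)
RR = 1103 ms = 1.103 s
HR = 60 / 1.103 = 54.4 bpm


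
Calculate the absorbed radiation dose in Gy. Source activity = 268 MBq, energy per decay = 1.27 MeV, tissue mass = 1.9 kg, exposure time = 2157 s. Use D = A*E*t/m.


A = 268 MBq = 2.6800e+08 Bq
E = 1.27 MeV = 2.03454e-13 J
D = A*E*t/m = 2.6800e+08*2.03454e-13*2157/1.9
D = 0.0619 Gy


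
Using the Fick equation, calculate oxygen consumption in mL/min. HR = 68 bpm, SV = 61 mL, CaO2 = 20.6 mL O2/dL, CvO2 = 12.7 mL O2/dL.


CO = HR*SV = 68*61/1000 = 4.148 L/min
a-v O2 diff = 20.6 - 12.7 = 7.9 mL/dL
VO2 = CO * (CaO2-CvO2) * 10 dL/L
VO2 = 4.148 * 7.9 * 10
VO2 = 327.7 mL/min


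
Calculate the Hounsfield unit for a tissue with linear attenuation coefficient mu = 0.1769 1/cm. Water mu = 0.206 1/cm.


HU = ((mu_tissue - mu_water) / mu_water) * 1000
HU = ((0.1769 - 0.206) / 0.206) * 1000
HU = -141.3


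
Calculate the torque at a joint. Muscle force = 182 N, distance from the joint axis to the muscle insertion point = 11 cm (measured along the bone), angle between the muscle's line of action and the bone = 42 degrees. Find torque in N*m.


Torque = F * d * sin(theta)   (moment arm = d*sin(theta))
d = 11 cm = 0.11 m
Torque = 182 * 0.11 * sin(42)
Torque = 13.4 N*m


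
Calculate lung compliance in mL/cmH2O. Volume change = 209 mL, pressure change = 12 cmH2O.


C = dV / dP
C = 209 / 12
C = 17.42 mL/cmH2O


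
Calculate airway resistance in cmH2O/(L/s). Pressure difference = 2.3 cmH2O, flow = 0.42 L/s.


R = dP / flow
R = 2.3 / 0.42
R = 5.476 cmH2O/(L/s)


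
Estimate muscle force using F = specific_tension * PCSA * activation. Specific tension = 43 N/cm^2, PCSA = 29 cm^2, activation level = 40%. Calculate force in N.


F = sigma * PCSA * activation
F = 43 * 29 * 0.4
F = 498.8 N


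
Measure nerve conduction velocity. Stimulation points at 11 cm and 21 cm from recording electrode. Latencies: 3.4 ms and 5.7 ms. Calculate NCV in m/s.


Distance = (21 - 11) / 100 = 0.1 m
dt = (5.7 - 3.4) / 1000 = 0.0023 s
NCV = dist / dt = 43.48 m/s


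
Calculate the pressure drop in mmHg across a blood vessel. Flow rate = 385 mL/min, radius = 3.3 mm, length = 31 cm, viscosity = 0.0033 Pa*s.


dP = 8*mu*L*Q / (pi*r^4)
Q = 385 mL/min = 6.41667e-06 m^3/s
dP = 140.951 Pa = 140.951 / 133.322 mmHg = 1.057 mmHg


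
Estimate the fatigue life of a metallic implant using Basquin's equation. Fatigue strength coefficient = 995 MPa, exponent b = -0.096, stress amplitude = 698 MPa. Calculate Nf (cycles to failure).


sigma_a = sigma_f' * (2Nf)^b
2Nf = (sigma_a/sigma_f')^(1/b)
2Nf = (698/995)^(1/-0.096)
2Nf = 40.163335
Nf = 20.08


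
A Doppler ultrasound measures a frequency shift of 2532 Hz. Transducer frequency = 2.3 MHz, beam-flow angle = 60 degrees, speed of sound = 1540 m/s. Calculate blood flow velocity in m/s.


v = fd * c / (2 * f0 * cos(theta))
v = 2532 * 1540 / (2 * 2.3000e+06 * cos(60))
v = 1.695 m/s


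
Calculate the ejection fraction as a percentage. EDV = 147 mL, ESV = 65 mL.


SV = EDV - ESV = 147 - 65 = 82 mL
EF = SV/EDV * 100 = 82/147 * 100
EF = 55.78%


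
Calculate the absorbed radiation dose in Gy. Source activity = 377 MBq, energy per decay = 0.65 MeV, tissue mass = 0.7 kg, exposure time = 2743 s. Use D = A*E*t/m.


A = 377 MBq = 3.7700e+08 Bq
E = 0.65 MeV = 1.0413e-13 J
D = A*E*t/m = 3.7700e+08*1.0413e-13*2743/0.7
D = 0.1538 Gy


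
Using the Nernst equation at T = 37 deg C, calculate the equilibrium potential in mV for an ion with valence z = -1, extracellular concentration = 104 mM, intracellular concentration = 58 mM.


E = (RT/(zF)) * ln(C_out/C_in)
T = 37 + 273.15 = 310.15 K
E = (8.314 * 310.15 / (-1 * 96485)) * ln(104/58)
E = -15.61 mV


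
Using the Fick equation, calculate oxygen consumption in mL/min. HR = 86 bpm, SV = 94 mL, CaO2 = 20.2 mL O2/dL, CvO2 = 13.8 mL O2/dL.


CO = HR*SV = 86*94/1000 = 8.084 L/min
a-v O2 diff = 20.2 - 13.8 = 6.4 mL/dL
VO2 = CO * (CaO2-CvO2) * 10 dL/L
VO2 = 8.084 * 6.4 * 10
VO2 = 517.4 mL/min


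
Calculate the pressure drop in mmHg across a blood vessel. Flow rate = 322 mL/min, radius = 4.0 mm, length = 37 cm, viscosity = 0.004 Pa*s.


dP = 8*mu*L*Q / (pi*r^4)
Q = 322 mL/min = 5.36667e-06 m^3/s
dP = 79.0072 Pa = 79.0072 / 133.322 mmHg = 0.5926 mmHg


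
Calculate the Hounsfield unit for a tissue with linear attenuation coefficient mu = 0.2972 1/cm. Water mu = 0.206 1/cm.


HU = ((mu_tissue - mu_water) / mu_water) * 1000
HU = ((0.2972 - 0.206) / 0.206) * 1000
HU = 442.7


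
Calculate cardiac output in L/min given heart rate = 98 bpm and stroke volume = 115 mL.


CO = HR * SV
CO = 98 * 115 / 1000
CO = 11.27 L/min


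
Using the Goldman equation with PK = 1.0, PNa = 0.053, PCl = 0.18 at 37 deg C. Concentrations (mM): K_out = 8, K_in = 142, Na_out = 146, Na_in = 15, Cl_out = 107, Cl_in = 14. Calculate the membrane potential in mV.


Vm = (RT/F)*ln((PK*Ko + PNa*Nao + PCl*Cli)/(PK*Ki + PNa*Nai + PCl*Clo))
Numer = 18.258, Denom = 162.055
Vm = -58.35 mV


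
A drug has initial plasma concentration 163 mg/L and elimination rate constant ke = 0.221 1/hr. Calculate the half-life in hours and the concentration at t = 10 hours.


t_half = ln(2) / ke = 0.693147 / 0.221 = 3.136 hr
C(t) = C0 * exp(-ke*t) = 163 * exp(-0.221*10)
C(10) = 17.88 mg/L


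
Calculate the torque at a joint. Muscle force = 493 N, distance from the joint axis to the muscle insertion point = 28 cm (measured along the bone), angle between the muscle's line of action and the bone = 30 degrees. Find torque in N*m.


Torque = F * d * sin(theta)   (moment arm = d*sin(theta))
d = 28 cm = 0.28 m
Torque = 493 * 0.28 * sin(30)
Torque = 69.02 N*m


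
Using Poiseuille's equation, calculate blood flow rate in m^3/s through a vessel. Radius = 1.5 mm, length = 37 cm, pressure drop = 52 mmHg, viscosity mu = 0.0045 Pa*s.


Q = pi*r^4*dP / (8*mu*L)
r = 0.0015 m, L = 0.37 m
dP = 52 mmHg = 6932.744 Pa
Q = 8.2778e-06 m^3/s


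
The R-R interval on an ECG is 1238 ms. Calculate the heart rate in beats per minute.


HR = 60 / RR_interval(s)
RR = 1238 ms = 1.238 s
HR = 60 / 1.238 = 48.47 bpm


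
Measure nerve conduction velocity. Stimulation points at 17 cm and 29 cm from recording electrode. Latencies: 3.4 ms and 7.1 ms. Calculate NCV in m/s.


Distance = (29 - 17) / 100 = 0.12 m
dt = (7.1 - 3.4) / 1000 = 0.0037 s
NCV = dist / dt = 32.43 m/s


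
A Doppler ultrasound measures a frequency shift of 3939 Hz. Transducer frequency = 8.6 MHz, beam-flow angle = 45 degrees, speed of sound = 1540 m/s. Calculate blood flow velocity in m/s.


v = fd * c / (2 * f0 * cos(theta))
v = 3939 * 1540 / (2 * 8.6000e+06 * cos(45))
v = 0.4988 m/s


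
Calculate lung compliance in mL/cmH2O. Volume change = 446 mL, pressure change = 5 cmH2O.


C = dV / dP
C = 446 / 5
C = 89.2 mL/cmH2O


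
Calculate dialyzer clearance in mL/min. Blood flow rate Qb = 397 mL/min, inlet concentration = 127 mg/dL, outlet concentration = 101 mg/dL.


K = Qb * (Cb_in - Cb_out) / Cb_in
K = 397 * (127 - 101) / 127
K = 81.28 mL/min


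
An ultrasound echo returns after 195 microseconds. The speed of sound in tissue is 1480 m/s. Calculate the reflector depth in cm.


depth = c * t / 2
t = 195 us = 1.9500e-04 s
depth = 1480 * 1.9500e-04 / 2
depth = 0.1443 m = 14.43 cm


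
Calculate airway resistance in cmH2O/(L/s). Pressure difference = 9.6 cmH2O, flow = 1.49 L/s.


R = dP / flow
R = 9.6 / 1.49
R = 6.443 cmH2O/(L/s)


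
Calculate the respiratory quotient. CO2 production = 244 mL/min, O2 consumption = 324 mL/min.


RQ = VCO2 / VO2
RQ = 244 / 324
RQ = 0.7531


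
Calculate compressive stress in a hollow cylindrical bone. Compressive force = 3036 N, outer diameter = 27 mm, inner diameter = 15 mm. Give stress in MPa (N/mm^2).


A = pi*(r_o^2 - r_i^2)
r_o = 13.5 mm, r_i = 7.5 mm
A = 395.841 mm^2
sigma = F/A = 3036 / 395.841
sigma = 7.67 MPa


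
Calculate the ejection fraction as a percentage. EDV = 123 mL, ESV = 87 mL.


SV = EDV - ESV = 123 - 87 = 36 mL
EF = SV/EDV * 100 = 36/123 * 100
EF = 29.27%


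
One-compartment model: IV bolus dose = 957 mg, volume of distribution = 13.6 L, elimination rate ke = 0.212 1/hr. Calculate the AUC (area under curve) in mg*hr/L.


C0 = Dose/Vd = 957/13.6 = 70.3676 mg/L
AUC = C0/ke = 70.3676/0.212
AUC = 331.9 mg*hr/L


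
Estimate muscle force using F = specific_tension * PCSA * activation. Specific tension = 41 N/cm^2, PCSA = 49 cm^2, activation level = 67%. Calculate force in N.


F = sigma * PCSA * activation
F = 41 * 49 * 0.67
F = 1346 N


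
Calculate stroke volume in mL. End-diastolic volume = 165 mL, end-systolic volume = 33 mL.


SV = EDV - ESV
SV = 165 - 33
SV = 132 mL


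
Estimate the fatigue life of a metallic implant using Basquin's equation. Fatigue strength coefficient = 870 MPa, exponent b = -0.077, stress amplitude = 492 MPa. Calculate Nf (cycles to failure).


sigma_a = sigma_f' * (2Nf)^b
2Nf = (sigma_a/sigma_f')^(1/b)
2Nf = (492/870)^(1/-0.077)
2Nf = 1640.5481
Nf = 820.3


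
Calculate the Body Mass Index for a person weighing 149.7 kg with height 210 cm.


BMI = weight / height^2
height = 210 cm = 2.1 m
BMI = 149.7 / 2.1^2
BMI = 33.95 kg/m^2


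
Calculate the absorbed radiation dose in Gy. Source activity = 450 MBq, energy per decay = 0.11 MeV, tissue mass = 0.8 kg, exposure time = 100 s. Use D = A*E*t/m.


A = 450 MBq = 4.5000e+08 Bq
E = 0.11 MeV = 1.7622e-14 J
D = A*E*t/m = 4.5000e+08*1.7622e-14*100/0.8
D = 9.9124e-04 Gy


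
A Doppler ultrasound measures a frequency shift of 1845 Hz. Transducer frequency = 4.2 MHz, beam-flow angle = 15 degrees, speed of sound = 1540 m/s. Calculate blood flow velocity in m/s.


v = fd * c / (2 * f0 * cos(theta))
v = 1845 * 1540 / (2 * 4.2000e+06 * cos(15))
v = 0.3502 m/s


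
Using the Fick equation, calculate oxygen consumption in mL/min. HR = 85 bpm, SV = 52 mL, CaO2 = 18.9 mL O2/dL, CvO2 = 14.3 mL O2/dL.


CO = HR*SV = 85*52/1000 = 4.42 L/min
a-v O2 diff = 18.9 - 14.3 = 4.6 mL/dL
VO2 = CO * (CaO2-CvO2) * 10 dL/L
VO2 = 4.42 * 4.6 * 10
VO2 = 203.3 mL/min


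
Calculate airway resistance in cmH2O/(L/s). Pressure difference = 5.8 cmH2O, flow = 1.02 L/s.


R = dP / flow
R = 5.8 / 1.02
R = 5.686 cmH2O/(L/s)


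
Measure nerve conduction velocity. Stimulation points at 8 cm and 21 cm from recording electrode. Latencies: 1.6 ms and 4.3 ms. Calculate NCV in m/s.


Distance = (21 - 8) / 100 = 0.13 m
dt = (4.3 - 1.6) / 1000 = 0.0027 s
NCV = dist / dt = 48.15 m/s


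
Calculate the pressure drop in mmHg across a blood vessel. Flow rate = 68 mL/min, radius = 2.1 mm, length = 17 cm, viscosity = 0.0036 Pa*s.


dP = 8*mu*L*Q / (pi*r^4)
Q = 68 mL/min = 1.13333e-06 m^3/s
dP = 90.8178 Pa = 90.8178 / 133.322 mmHg = 0.6812 mmHg


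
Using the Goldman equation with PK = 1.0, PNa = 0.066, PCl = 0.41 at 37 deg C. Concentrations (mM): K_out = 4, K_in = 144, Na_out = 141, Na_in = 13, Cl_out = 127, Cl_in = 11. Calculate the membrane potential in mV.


Vm = (RT/F)*ln((PK*Ko + PNa*Nao + PCl*Cli)/(PK*Ki + PNa*Nai + PCl*Clo))
Numer = 17.816, Denom = 196.928
Vm = -64.21 mV


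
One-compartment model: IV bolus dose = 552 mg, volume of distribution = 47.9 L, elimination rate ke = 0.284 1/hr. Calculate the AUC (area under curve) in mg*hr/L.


C0 = Dose/Vd = 552/47.9 = 11.524 mg/L
AUC = C0/ke = 11.524/0.284
AUC = 40.58 mg*hr/L


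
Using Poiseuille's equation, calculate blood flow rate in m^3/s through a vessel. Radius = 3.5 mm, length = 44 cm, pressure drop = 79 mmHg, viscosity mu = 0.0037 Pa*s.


Q = pi*r^4*dP / (8*mu*L)
r = 0.0035 m, L = 0.44 m
dP = 79 mmHg = 10532.438 Pa
Q = 3.8125e-04 m^3/s


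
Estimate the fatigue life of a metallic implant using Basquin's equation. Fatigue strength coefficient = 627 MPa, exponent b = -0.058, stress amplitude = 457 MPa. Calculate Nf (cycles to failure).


sigma_a = sigma_f' * (2Nf)^b
2Nf = (sigma_a/sigma_f')^(1/b)
2Nf = (457/627)^(1/-0.058)
2Nf = 233.41382
Nf = 116.7


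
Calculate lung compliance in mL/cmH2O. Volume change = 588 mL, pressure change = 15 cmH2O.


C = dV / dP
C = 588 / 15
C = 39.2 mL/cmH2O


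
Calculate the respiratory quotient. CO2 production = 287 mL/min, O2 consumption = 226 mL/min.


RQ = VCO2 / VO2
RQ = 287 / 226
RQ = 1.27


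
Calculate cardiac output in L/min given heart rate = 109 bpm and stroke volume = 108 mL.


CO = HR * SV
CO = 109 * 108 / 1000
CO = 11.77 L/min


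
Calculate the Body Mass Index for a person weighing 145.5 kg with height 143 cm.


BMI = weight / height^2
height = 143 cm = 1.43 m
BMI = 145.5 / 1.43^2
BMI = 71.15 kg/m^2


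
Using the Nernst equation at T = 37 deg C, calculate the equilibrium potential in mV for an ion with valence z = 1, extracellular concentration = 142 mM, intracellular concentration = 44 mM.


E = (RT/(zF)) * ln(C_out/C_in)
T = 37 + 273.15 = 310.15 K
E = (8.314 * 310.15 / (1 * 96485)) * ln(142/44)
E = 31.31 mV


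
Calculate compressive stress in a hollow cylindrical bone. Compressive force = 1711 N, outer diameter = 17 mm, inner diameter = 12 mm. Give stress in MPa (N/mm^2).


A = pi*(r_o^2 - r_i^2)
r_o = 8.5 mm, r_i = 6 mm
A = 113.883 mm^2
sigma = F/A = 1711 / 113.883
sigma = 15.02 MPa


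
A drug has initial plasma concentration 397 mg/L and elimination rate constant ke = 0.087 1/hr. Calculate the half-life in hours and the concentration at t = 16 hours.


t_half = ln(2) / ke = 0.693147 / 0.087 = 7.967 hr
C(t) = C0 * exp(-ke*t) = 397 * exp(-0.087*16)
C(16) = 98.69 mg/L


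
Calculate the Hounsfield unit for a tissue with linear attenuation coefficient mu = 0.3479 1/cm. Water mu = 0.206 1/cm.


HU = ((mu_tissue - mu_water) / mu_water) * 1000
HU = ((0.3479 - 0.206) / 0.206) * 1000
HU = 688.8


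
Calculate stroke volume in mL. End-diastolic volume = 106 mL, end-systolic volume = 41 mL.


SV = EDV - ESV
SV = 106 - 41
SV = 65 mL


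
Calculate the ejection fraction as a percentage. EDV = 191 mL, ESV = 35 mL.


SV = EDV - ESV = 191 - 35 = 156 mL
EF = SV/EDV * 100 = 156/191 * 100
EF = 81.68%


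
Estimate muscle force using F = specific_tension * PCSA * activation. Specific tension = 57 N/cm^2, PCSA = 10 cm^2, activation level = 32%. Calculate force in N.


F = sigma * PCSA * activation
F = 57 * 10 * 0.32
F = 182.4 N


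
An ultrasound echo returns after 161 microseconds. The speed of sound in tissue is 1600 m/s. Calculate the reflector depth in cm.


depth = c * t / 2
t = 161 us = 1.6100e-04 s
depth = 1600 * 1.6100e-04 / 2
depth = 0.1288 m = 12.88 cm


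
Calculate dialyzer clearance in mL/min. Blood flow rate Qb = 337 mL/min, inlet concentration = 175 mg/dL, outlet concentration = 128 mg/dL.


K = Qb * (Cb_in - Cb_out) / Cb_in
K = 337 * (175 - 128) / 175
K = 90.51 mL/min


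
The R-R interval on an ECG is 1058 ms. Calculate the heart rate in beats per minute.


HR = 60 / RR_interval(s)
RR = 1058 ms = 1.058 s
HR = 60 / 1.058 = 56.71 bpm


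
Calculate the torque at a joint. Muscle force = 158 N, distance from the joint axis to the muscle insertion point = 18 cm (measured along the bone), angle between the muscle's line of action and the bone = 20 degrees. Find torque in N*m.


Torque = F * d * sin(theta)   (moment arm = d*sin(theta))
d = 18 cm = 0.18 m
Torque = 158 * 0.18 * sin(20)
Torque = 9.727 N*m


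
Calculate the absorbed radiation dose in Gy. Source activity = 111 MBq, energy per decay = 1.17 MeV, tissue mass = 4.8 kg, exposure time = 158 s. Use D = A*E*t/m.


A = 111 MBq = 1.1100e+08 Bq
E = 1.17 MeV = 1.87434e-13 J
D = A*E*t/m = 1.1100e+08*1.87434e-13*158/4.8
D = 6.8484e-04 Gy


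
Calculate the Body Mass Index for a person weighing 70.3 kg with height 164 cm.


BMI = weight / height^2
height = 164 cm = 1.64 m
BMI = 70.3 / 1.64^2
BMI = 26.14 kg/m^2


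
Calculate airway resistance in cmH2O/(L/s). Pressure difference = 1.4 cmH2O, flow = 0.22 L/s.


R = dP / flow
R = 1.4 / 0.22
R = 6.364 cmH2O/(L/s)


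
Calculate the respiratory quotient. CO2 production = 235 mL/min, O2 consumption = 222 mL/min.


RQ = VCO2 / VO2
RQ = 235 / 222
RQ = 1.059


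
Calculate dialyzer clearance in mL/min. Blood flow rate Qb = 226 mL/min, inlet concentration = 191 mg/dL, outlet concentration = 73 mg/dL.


K = Qb * (Cb_in - Cb_out) / Cb_in
K = 226 * (191 - 73) / 191
K = 139.6 mL/min


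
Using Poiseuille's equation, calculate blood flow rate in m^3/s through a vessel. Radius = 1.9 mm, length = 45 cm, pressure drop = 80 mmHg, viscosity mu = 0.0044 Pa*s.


Q = pi*r^4*dP / (8*mu*L)
r = 0.0019 m, L = 0.45 m
dP = 80 mmHg = 10665.76 Pa
Q = 2.7568e-05 m^3/s


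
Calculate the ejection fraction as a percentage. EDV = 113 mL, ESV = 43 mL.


SV = EDV - ESV = 113 - 43 = 70 mL
EF = SV/EDV * 100 = 70/113 * 100
EF = 61.95%


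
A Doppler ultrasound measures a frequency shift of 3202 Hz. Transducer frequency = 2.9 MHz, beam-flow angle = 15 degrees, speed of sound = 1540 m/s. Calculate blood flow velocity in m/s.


v = fd * c / (2 * f0 * cos(theta))
v = 3202 * 1540 / (2 * 2.9000e+06 * cos(15))
v = 0.8802 m/s


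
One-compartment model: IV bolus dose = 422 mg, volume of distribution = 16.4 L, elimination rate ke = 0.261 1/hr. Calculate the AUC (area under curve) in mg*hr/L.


C0 = Dose/Vd = 422/16.4 = 25.7317 mg/L
AUC = C0/ke = 25.7317/0.261
AUC = 98.59 mg*hr/L


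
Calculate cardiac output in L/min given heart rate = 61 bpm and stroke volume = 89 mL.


CO = HR * SV
CO = 61 * 89 / 1000
CO = 5.429 L/min


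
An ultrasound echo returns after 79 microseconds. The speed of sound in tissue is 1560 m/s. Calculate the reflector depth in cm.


depth = c * t / 2
t = 79 us = 7.9000e-05 s
depth = 1560 * 7.9000e-05 / 2
depth = 0.06162 m = 6.162 cm


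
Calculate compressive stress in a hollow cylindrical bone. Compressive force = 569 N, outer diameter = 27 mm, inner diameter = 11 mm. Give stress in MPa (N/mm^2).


A = pi*(r_o^2 - r_i^2)
r_o = 13.5 mm, r_i = 5.5 mm
A = 477.522 mm^2
sigma = F/A = 569 / 477.522
sigma = 1.192 MPa


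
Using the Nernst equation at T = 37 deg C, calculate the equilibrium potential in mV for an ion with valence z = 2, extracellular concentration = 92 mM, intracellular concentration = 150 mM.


E = (RT/(zF)) * ln(C_out/C_in)
T = 37 + 273.15 = 310.15 K
E = (8.314 * 310.15 / (2 * 96485)) * ln(92/150)
E = -6.532 mV


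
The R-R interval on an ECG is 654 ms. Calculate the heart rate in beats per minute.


HR = 60 / RR_interval(s)
RR = 654 ms = 0.654 s
HR = 60 / 0.654 = 91.74 bpm


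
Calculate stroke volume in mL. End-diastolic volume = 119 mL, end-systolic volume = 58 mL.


SV = EDV - ESV
SV = 119 - 58
SV = 61 mL


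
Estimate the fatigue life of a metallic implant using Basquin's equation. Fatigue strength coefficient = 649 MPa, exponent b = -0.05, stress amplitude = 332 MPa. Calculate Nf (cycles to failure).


sigma_a = sigma_f' * (2Nf)^b
2Nf = (sigma_a/sigma_f')^(1/b)
2Nf = (332/649)^(1/-0.05)
2Nf = 663945.24
Nf = 3.32e+05


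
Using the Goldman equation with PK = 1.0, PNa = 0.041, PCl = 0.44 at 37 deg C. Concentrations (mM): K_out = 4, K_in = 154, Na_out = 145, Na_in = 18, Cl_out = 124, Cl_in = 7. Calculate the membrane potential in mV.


Vm = (RT/F)*ln((PK*Ko + PNa*Nao + PCl*Cli)/(PK*Ki + PNa*Nai + PCl*Clo))
Numer = 13.025, Denom = 209.298
Vm = -74.21 mV


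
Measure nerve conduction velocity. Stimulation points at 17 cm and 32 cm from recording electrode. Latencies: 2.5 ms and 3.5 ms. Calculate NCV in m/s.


Distance = (32 - 17) / 100 = 0.15 m
dt = (3.5 - 2.5) / 1000 = 0.001 s
NCV = dist / dt = 150 m/s


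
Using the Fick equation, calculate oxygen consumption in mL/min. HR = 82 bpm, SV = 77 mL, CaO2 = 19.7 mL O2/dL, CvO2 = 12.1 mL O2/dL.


CO = HR*SV = 82*77/1000 = 6.314 L/min
a-v O2 diff = 19.7 - 12.1 = 7.6 mL/dL
VO2 = CO * (CaO2-CvO2) * 10 dL/L
VO2 = 6.314 * 7.6 * 10
VO2 = 479.9 mL/min


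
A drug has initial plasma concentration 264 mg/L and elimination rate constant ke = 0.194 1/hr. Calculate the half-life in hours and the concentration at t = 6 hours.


t_half = ln(2) / ke = 0.693147 / 0.194 = 3.573 hr
C(t) = C0 * exp(-ke*t) = 264 * exp(-0.194*6)
C(6) = 82.43 mg/L


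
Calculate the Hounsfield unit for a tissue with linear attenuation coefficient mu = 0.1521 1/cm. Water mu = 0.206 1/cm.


HU = ((mu_tissue - mu_water) / mu_water) * 1000
HU = ((0.1521 - 0.206) / 0.206) * 1000
HU = -261.7


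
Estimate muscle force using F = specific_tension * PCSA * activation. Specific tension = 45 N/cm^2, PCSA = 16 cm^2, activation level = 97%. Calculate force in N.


F = sigma * PCSA * activation
F = 45 * 16 * 0.97
F = 698.4 N


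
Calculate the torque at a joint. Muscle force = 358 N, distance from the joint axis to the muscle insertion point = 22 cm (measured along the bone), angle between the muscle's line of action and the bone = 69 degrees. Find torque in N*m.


Torque = F * d * sin(theta)   (moment arm = d*sin(theta))
d = 22 cm = 0.22 m
Torque = 358 * 0.22 * sin(69)
Torque = 73.53 N*m


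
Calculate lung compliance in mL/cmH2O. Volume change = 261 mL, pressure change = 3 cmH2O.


C = dV / dP
C = 261 / 3
C = 87 mL/cmH2O


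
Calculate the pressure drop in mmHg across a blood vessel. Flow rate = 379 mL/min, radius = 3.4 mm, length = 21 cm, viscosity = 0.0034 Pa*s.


dP = 8*mu*L*Q / (pi*r^4)
Q = 379 mL/min = 6.31667e-06 m^3/s
dP = 85.9431 Pa = 85.9431 / 133.322 mmHg = 0.6446 mmHg


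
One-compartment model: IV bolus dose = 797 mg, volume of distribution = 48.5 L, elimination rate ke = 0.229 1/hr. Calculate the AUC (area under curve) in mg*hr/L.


C0 = Dose/Vd = 797/48.5 = 16.433 mg/L
AUC = C0/ke = 16.433/0.229
AUC = 71.76 mg*hr/L


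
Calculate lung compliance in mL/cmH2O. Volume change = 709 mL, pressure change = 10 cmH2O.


C = dV / dP
C = 709 / 10
C = 70.9 mL/cmH2O


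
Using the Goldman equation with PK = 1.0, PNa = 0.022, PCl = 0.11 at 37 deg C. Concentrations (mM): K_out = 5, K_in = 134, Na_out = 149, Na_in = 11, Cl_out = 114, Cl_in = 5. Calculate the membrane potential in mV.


Vm = (RT/F)*ln((PK*Ko + PNa*Nao + PCl*Cli)/(PK*Ki + PNa*Nai + PCl*Clo))
Numer = 8.828, Denom = 146.782
Vm = -75.13 mV


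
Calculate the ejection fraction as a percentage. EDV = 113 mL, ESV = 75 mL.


SV = EDV - ESV = 113 - 75 = 38 mL
EF = SV/EDV * 100 = 38/113 * 100
EF = 33.63%


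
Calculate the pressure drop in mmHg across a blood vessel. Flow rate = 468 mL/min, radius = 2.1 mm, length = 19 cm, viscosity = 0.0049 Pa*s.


dP = 8*mu*L*Q / (pi*r^4)
Q = 468 mL/min = 7.8e-06 m^3/s
dP = 950.84 Pa = 950.84 / 133.322 mmHg = 7.132 mmHg


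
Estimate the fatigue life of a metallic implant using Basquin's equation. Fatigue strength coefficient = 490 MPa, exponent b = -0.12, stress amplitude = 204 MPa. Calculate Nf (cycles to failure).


sigma_a = sigma_f' * (2Nf)^b
2Nf = (sigma_a/sigma_f')^(1/b)
2Nf = (204/490)^(1/-0.12)
2Nf = 1483.8247
Nf = 741.9
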